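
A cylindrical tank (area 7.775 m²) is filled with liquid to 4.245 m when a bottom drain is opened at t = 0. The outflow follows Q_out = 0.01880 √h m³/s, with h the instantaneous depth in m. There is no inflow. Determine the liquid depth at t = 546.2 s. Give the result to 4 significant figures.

A dh/dt = −Q_out = −0.01880 √h.
This is separable: 2 d(√h)/dt = −0.01880/A, so √h = √h₀ − (0.01880/(2A)) t.
√h = √4.245 − 0.01880·546.2/(2·7.775) = 2.06034 − 0.660358 = 1.39998.
h = 1.39998² = 1.95995 m.

1.960 m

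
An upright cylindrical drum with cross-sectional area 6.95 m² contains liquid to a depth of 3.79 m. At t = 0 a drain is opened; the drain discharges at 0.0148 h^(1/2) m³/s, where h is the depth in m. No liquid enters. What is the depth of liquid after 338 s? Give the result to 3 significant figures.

A dh/dt = −Q_out = −0.0148 √h.
This is separable: 2 d(√h)/dt = −0.0148/A, so √h = √h₀ − (0.0148/(2A)) t.
√h = √3.79 − 0.0148·338/(2·6.95) = 1.9468 − 0.35988 = 1.5869.
h = 1.5869² = 2.5183 m.

2.52 m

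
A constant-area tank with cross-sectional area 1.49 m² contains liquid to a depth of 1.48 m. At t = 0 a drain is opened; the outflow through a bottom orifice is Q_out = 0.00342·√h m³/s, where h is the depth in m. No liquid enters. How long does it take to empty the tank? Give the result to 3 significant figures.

1060 s

A dh/dt = −Q_out = −0.00342 √h.
Separate and integrate: 2(√h − √h₀) = −(0.00342/A) t.
Tank is empty when √h = 0: t_empty = 2A√h₀/0.00342.
t_empty = 2·1.49·√1.48/0.00342 = 2.9800·1.2166/0.00342 = 1060.0 s.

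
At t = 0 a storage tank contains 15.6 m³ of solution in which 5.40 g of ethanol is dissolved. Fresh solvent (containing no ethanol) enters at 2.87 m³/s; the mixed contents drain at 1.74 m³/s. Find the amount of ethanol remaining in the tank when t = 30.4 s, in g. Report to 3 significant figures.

0.900 g

Let m(t) be the amount of ethanol. Volume: V(t) = V₀ + (Q_in − Q_out) t = 15.6 + 1.1300 t; V(30.4) = 49.952 m³.
Solute balance: dm/dt = 0 − Q_out C = −Q_out m/V(t).
dm/m = −Q_out dt/(V₀ + 1.1300 t); integrating gives ln(m/m₀) = −(Q_out/(Q_in−Q_out)) ln(V/V₀).
m = m₀ (V₀/V)^(Q_out/(Q_in−Q_out)) = 5.40 × (15.6/49.952)^(1.5398) = 0.89975 g.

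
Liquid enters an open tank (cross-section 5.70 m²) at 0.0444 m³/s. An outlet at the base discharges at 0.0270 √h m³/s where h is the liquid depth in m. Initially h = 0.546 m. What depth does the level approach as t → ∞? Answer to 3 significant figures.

Level balance: A dh/dt = 0.0444 − 0.0270 √h. Setting dh/dt = 0:
Q_in = 0.0270 √h_ss ⇒ √h_ss = 0.0444/0.0270 = 1.6444.
h_ss = 1.6444² = 2.7042 m. (Since h₀ = 0.546 m < h_ss, the level will rise toward this value.)

2.70 m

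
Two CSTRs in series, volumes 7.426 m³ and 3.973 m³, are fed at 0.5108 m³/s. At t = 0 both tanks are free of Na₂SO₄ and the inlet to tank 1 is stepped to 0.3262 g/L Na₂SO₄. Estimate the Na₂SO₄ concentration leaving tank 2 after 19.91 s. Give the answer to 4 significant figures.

0.1769 g/L

Each tank obeys Vᵢ dCᵢ/dt = Q(Cᵢ₋₁ − Cᵢ), so τᵢ = Vᵢ/Q.
τ₁ = 7.426/0.5108 = 14.5380 s; τ₂ = 3.973/0.5108 = 7.77800 s.
Tank 1: C₁ = C_in(1 − e^(−t/τ₁)). Tank 2 (τ₁ ≠ τ₂): C₂ = C_in[1 − (τ₁ e^(−t/τ₁) − τ₂ e^(−t/τ₂))/(τ₁ − τ₂)].
At t = 19.91: e^(−t/τ₁) = 0.254230, e^(−t/τ₂) = 0.0773213.
C₂ = 0.3262·[1 − (14.5380·0.254230 − 7.77800·0.0773213)/(6.75998)] = 0.3262·0.542220 = 0.176872 g/L.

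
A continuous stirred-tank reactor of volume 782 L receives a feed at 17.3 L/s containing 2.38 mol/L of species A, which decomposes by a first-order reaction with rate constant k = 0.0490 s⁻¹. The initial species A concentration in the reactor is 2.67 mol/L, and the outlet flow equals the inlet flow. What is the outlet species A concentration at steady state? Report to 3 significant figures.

0.740 mol/L

Accumulation = in − out − consumed: V dC/dt = Q C_in − Q C − k V C.
Steady state (dC/dt = 0): C_ss = Q C_in/(Q + kV) = C_in/(1 + kV/Q).
C_ss = 17.3·2.38/(17.3 + 0.0490·782) = 41.174/55.618 = 0.74030 mol/L.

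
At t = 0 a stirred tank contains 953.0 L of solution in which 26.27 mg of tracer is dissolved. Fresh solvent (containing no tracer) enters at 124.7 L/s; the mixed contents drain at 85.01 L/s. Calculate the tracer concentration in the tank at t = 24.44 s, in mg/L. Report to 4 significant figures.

0.003037 mg/L

Total volume: dV/dt = Q_in − Q_out = 39.6900 L/s, so V(t) = 953.0 + 39.6900 t and V(24.44) = 1923.02 L.
No tracer enters, so dm/dt = −Q_out · (m/V).
Separate: dm/m = −Q_out dt/V(t) ⇒ ln(m/m₀) = −(Q_out/(Q_in−Q_out)) ln(V/V₀).
m = m₀ (V₀/V)^(Q_out/(Q_in−Q_out)) = 26.27 × (953.0/1923.02)^(2.14185) = 5.84020 mg.
C = m/V = 5.84020/1923.02 = 0.00303699 mg/L.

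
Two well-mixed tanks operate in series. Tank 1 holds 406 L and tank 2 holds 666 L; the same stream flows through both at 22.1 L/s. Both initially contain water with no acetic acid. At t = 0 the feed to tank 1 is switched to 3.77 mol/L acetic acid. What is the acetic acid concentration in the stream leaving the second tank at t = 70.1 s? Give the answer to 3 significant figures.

2.96 mol/L

Time constants: τᵢ = Vᵢ/Q for each well-mixed tank.
τ₁ = 406/22.1 = 18.371 s; τ₂ = 666/22.1 = 30.136 s.
Solving the cascade with C₁(0)=C₂(0)=0 gives C₂(t) = C_in[1 − (τ₁ e^(−t/τ₁) − τ₂ e^(−t/τ₂))/(τ₁ − τ₂)].
At t = 70.1: e^(−t/τ₁) = 0.022020, e^(−t/τ₂) = 0.097672.
C₂ = 3.77·[1 − (18.371·0.022020 − 30.136·0.097672)/(-11.765)] = 3.77·0.78420 = 2.9564 mol/L.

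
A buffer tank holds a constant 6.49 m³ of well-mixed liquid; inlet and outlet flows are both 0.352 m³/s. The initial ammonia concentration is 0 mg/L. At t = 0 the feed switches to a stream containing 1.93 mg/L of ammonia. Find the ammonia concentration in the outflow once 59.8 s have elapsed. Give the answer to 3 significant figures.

1.85 mg/L

Species balance on the tank: V dC/dt = Q(C_in − C).
Time constant τ = V/Q = 6.49/0.352 = 18.438 s.
Integrating: C(t) = C_in + (C₀ − C_in) e^(−t/τ).
C(59.8) = 1.93 + (0 − 1.93)·e^(−59.8/18.438) = 1.93 + (-1.9300)·0.039031 = 1.8547 mg/L.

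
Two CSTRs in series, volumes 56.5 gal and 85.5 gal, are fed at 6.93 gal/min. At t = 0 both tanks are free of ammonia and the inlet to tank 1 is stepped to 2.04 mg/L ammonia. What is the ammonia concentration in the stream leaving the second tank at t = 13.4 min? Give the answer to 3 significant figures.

0.778 mg/L

Time constants: τᵢ = Vᵢ/Q for each well-mixed tank.
τ₁ = 56.5/6.93 = 8.1530 min; τ₂ = 85.5/6.93 = 12.338 min.
Solving the cascade with C₁(0)=C₂(0)=0 gives C₂(t) = C_in[1 − (τ₁ e^(−t/τ₁) − τ₂ e^(−t/τ₂))/(τ₁ − τ₂)].
At t = 13.4: e^(−t/τ₁) = 0.19329, e^(−t/τ₂) = 0.33753.
C₂ = 2.04·[1 − (8.1530·0.19329 − 12.338·0.33753)/(-4.1847)] = 2.04·0.38145 = 0.77816 mg/L.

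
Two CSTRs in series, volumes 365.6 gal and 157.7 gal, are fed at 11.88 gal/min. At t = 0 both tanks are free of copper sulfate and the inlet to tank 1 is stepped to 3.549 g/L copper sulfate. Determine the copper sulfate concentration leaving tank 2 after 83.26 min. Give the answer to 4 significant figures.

3.137 g/L

Species balance on tank i: dCᵢ/dt = (Cᵢ₋₁ − Cᵢ)/τᵢ with τᵢ = Vᵢ/Q.
τ₁ = 365.6/11.88 = 30.7744 min; τ₂ = 157.7/11.88 = 13.2744 min.
Tank 1: C₁ = C_in(1 − e^(−t/τ₁)). Tank 2 (τ₁ ≠ τ₂): C₂ = C_in[1 − (τ₁ e^(−t/τ₁) − τ₂ e^(−t/τ₂))/(τ₁ − τ₂)].
At t = 83.26: e^(−t/τ₁) = 0.0668373, e^(−t/τ₂) = 0.00188804.
C₂ = 3.549·[1 − (30.7744·0.0668373 − 13.2744·0.00188804)/(17.5000)] = 3.549·0.883896 = 3.13695 g/L.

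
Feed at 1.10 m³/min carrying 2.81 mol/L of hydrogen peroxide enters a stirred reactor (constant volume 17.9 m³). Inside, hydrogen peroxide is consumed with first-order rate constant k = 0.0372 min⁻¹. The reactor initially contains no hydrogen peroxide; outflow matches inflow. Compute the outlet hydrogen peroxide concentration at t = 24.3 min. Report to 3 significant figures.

Accumulation = in − out − consumed: V dC/dt = Q C_in − Q C − k V C.
This is linear with rate a = Q/V + k = 0.098653 min⁻¹.
C_ss = Q C_in/(Q + kV) = 1.7504 mol/L; C(t) = C_ss + (C₀ − C_ss) e^(−a t).
C(24.3) = 1.7504 + (-1.7504)·e^(−0.098653·24.3) = 1.7504 + (-1.7504)·0.090967 = 1.5912 mol/L.

1.59 mol/L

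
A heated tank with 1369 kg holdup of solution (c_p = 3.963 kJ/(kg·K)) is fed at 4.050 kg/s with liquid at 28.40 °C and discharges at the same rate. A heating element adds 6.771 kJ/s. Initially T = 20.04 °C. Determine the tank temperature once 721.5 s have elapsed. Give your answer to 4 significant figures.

M c_p dT/dt = ṁ c_p (T_in − T) + Q̇.
Rearrange: dT/dt = (T_ss − T)/τ with τ = M/ṁ = 338.025 s and T_ss = T_in + Q̇/(ṁ c_p) = 28.8219 °C.
Integrating: T(t) = T_ss + (T₀ − T_ss) e^(−t/τ).
T(721.5) = 28.8219 + (-8.78187)·e^(−721.5/338.025) = 28.8219 + (-8.78187)·0.118309 = 27.7829 °C.

27.78 °C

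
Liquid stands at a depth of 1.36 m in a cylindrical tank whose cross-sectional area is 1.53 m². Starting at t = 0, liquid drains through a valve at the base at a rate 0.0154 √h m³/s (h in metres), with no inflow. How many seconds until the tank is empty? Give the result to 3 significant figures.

232 s

Mass balance (ρ constant): A dh/dt = −0.0154 √h.
Separate and integrate: 2(√h − √h₀) = −(0.0154/A) t.
Tank is empty when √h = 0: t_empty = 2A√h₀/0.0154.
t_empty = 2·1.53·√1.36/0.0154 = 3.0600·1.1662/0.0154 = 231.72 s.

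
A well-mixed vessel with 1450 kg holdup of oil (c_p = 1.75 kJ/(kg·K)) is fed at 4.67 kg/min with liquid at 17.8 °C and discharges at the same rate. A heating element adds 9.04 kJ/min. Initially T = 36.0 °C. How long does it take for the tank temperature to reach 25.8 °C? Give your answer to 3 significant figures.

First-law balance (no shaft work): M c_p dT/dt = ṁ c_p (T_in − T) + 9.04.
τ = M/ṁ = 310.49 min; T_ss = T_in + Q̇/(ṁ c_p) = 18.906 °C.
T(t) = T_ss + (T₀ − T_ss) e^(−t/τ). Set T = 25.8:
e^(−t/τ) = (25.8 − 18.906)/(36.0 − 18.906) = 0.40329
t = −310.49 · ln(0.40329) = 281.95 min.

282 min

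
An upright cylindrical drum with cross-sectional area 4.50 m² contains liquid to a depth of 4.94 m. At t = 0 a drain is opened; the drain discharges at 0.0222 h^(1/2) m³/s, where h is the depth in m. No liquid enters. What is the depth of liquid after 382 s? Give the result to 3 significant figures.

A dh/dt = −Q_out = −0.0222 √h.
This is separable: 2 d(√h)/dt = −0.0222/A, so √h = √h₀ − (0.0222/(2A)) t.
√h = √4.94 − 0.0222·382/(2·4.50) = 2.2226 − 0.94227 = 1.2803.
h = 1.2803² = 1.6393 m.

1.64 m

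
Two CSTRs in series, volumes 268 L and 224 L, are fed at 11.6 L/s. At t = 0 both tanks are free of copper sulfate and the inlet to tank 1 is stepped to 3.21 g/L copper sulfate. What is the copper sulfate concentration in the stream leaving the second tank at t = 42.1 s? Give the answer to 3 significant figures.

1.90 g/L

Time constants: τᵢ = Vᵢ/Q for each well-mixed tank.
τ₁ = 268/11.6 = 23.103 s; τ₂ = 224/11.6 = 19.310 s.
Solving the cascade with C₁(0)=C₂(0)=0 gives C₂(t) = C_in[1 − (τ₁ e^(−t/τ₁) − τ₂ e^(−t/τ₂))/(τ₁ − τ₂)].
At t = 42.1: e^(−t/τ₁) = 0.16166, e^(−t/τ₂) = 0.11302.
C₂ = 3.21·[1 − (23.103·0.16166 − 19.310·0.11302)/(3.7931)] = 3.21·0.59070 = 1.8962 g/L.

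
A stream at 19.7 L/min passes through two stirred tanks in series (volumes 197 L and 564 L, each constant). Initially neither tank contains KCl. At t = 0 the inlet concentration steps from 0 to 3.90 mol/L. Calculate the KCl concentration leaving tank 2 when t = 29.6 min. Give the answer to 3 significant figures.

1.88 mol/L

Species balance on tank i: dCᵢ/dt = (Cᵢ₋₁ − Cᵢ)/τᵢ with τᵢ = Vᵢ/Q.
τ₁ = 197/19.7 = 10.000 min; τ₂ = 564/19.7 = 28.629 min.
Solving the cascade with C₁(0)=C₂(0)=0 gives C₂(t) = C_in[1 − (τ₁ e^(−t/τ₁) − τ₂ e^(−t/τ₂))/(τ₁ − τ₂)].
At t = 29.6: e^(−t/τ₁) = 0.051819, e^(−t/τ₂) = 0.35562.
C₂ = 3.90·[1 − (10.000·0.051819 − 28.629·0.35562)/(-18.629)] = 3.90·0.48131 = 1.8771 mol/L.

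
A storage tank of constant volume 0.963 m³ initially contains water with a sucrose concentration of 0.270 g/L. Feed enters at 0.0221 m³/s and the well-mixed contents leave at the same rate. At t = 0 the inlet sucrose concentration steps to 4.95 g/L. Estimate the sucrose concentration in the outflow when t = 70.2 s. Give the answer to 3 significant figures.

Unsteady species balance (constant V, well mixed): V dC/dt = Q(C_in − C).
So dC/dt = (C_in − C)/τ with τ = V/Q = 0.963/0.0221 = 43.575 s.
This is linear first-order; C(t) = C_in + (C₀ − C_in) e^(−t/τ).
C(70.2) = 4.95 + (0.270 − 4.95)·e^(−70.2/43.575) = 4.95 + (-4.6800)·0.19968 = 4.0155 g/L.

4.02 g/L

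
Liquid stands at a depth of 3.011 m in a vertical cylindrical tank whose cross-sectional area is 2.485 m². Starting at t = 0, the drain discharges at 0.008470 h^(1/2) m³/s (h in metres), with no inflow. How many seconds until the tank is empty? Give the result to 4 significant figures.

With no inflow, A dh/dt = −0.008470 √h.
∫ h^(−1/2) dh = −(0.008470/A) ∫ dt, giving 2√h = 2√h₀ − (0.008470/A) t.
Tank is empty when √h = 0: t_empty = 2A√h₀/0.008470.
t_empty = 2·2.485·√3.011/0.008470 = 4.97000·1.73522/0.008470 = 1018.19 s.

1018 s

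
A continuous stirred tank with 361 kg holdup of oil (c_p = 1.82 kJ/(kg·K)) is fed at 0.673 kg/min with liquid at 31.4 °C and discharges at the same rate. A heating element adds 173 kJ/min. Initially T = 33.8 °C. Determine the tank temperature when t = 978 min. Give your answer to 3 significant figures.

Heat balance on the well-mixed liquid: M c_p dT/dt = ṁ c_p (T_in − T) + 173.
τ = M/ṁ = 536.40 min; T_ss = T_in + Q̇/(ṁ c_p) = 31.4 + 173/(0.673·1.82) = 172.64 °C.
This is linear first-order; T(t) = T_ss + (T₀ − T_ss) e^(−t/τ).
T(978) = 172.64 + (-138.84)·e^(−978/536.40) = 172.64 + (-138.84)·0.16150 = 150.22 °C.

150 °C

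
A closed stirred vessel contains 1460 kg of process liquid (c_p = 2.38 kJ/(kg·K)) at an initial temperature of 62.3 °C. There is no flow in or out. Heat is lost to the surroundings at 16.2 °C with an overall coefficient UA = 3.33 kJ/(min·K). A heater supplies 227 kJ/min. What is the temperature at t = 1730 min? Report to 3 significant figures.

80.2 °C

Energy balance: M c_p dT/dt = −UA(T − T_amb) + Q̇.
dT/dt = (T_ss − T)/τ with T_ss = T_amb + Q̇/UA = 16.2 + 227/3.33 = 84.368 °C, τ = M c_p/UA = 1460·2.38/3.33 = 1043.5 min.
Integrating: T(t) = T_ss + (T₀ − T_ss) e^(−t/τ).
T(1730) = 84.368 + (-22.068)·0.19054 = 80.163 °C.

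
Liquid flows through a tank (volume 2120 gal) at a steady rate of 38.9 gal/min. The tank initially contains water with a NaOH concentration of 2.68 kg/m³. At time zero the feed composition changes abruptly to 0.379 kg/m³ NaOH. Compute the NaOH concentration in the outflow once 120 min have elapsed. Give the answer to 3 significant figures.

0.633 kg/m³

Species balance on the tank: V dC/dt = Q(C_in − C).
So dC/dt = (C_in − C)/τ with τ = V/Q = 2120/38.9 = 54.499 min.
C approaches C_in exponentially: C(t) = C_in + (C₀ − C_in) e^(−t/τ).
C(120) = 0.379 + (2.68 − 0.379)·e^(−120/54.499) = 0.379 + (2.3010)·0.11059 = 0.63348 kg/m³.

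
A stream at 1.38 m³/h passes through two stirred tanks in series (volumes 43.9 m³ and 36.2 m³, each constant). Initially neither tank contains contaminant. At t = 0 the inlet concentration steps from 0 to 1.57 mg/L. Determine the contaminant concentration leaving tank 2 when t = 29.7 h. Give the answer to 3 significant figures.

0.430 mg/L

Each tank obeys Vᵢ dCᵢ/dt = Q(Cᵢ₋₁ − Cᵢ), so τᵢ = Vᵢ/Q.
τ₁ = 43.9/1.38 = 31.812 h; τ₂ = 36.2/1.38 = 26.232 h.
Tank 1: C₁ = C_in(1 − e^(−t/τ₁)). Tank 2 (τ₁ ≠ τ₂): C₂ = C_in[1 − (τ₁ e^(−t/τ₁) − τ₂ e^(−t/τ₂))/(τ₁ − τ₂)].
At t = 29.7: e^(−t/τ₁) = 0.39313, e^(−t/τ₂) = 0.32232.
C₂ = 1.57·[1 − (31.812·0.39313 − 26.232·0.32232)/(5.5797)] = 1.57·0.27399 = 0.43016 mg/L.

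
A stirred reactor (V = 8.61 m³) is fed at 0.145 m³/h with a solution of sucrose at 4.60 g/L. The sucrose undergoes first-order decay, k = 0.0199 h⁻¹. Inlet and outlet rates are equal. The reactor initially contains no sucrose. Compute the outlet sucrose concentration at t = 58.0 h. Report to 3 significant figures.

1.86 g/L

Species balance: V dC/dt = Q C_in − Q C − k V C.
This is linear with rate a = Q/V + k = 0.036741 h⁻¹.
C_ss = Q C_in/(Q + kV) = 2.1085 g/L; C(t) = C_ss + (C₀ − C_ss) e^(−a t).
C(58.0) = 2.1085 + (-2.1085)·e^(−0.036741·58.0) = 2.1085 + (-2.1085)·0.11872 = 1.8582 g/L.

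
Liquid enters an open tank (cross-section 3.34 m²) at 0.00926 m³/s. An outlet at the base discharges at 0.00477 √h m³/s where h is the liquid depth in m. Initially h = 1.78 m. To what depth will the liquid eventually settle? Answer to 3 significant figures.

3.77 m

Level balance: A dh/dt = 0.00926 − 0.00477 √h. Setting dh/dt = 0:
Q_in = 0.00477 √h_ss ⇒ √h_ss = 0.00926/0.00477 = 1.9413.
h_ss = 1.9413² = 3.7686 m. (Since h₀ = 1.78 m < h_ss, the level will rise toward this value.)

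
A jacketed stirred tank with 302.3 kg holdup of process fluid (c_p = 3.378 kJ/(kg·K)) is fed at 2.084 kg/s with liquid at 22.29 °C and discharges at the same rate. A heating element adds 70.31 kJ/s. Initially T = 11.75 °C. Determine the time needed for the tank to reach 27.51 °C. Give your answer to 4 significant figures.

First-law balance (no shaft work): M c_p dT/dt = ṁ c_p (T_in − T) + 70.31.
τ = M/ṁ = 145.058 s; T_ss = T_in + Q̇/(ṁ c_p) = 32.2776 °C.
T(t) = T_ss + (T₀ − T_ss) e^(−t/τ). Set T = 27.51:
e^(−t/τ) = (27.51 − 32.2776)/(11.75 − 32.2776) = 0.232252
t = −145.058 · ln(0.232252) = 211.774 s.

211.8 s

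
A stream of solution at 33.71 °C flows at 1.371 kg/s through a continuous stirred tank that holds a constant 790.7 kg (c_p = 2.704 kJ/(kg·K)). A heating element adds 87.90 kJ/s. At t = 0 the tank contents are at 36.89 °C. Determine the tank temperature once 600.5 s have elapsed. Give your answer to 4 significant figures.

Unsteady energy balance on the tank contents: M c_p dT/dt = ṁ c_p (T_in − T) + 87.90.
τ = M/ṁ = 576.732 s; T_ss = T_in + Q̇/(ṁ c_p) = 33.71 + 87.90/(1.371·2.704) = 57.4207 °C.
T approaches T_ss exponentially: T(t) = T_ss + (T₀ − T_ss) e^(−t/τ).
T(600.5) = 57.4207 + (-20.5307)·e^(−600.5/576.732) = 57.4207 + (-20.5307)·0.353027 = 50.1728 °C.

50.17 °C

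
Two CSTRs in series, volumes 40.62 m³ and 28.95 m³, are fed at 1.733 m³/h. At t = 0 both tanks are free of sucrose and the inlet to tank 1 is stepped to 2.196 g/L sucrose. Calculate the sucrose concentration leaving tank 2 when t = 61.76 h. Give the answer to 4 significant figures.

1.783 g/L

Time constants: τᵢ = Vᵢ/Q for each well-mixed tank.
τ₁ = 40.62/1.733 = 23.4391 h; τ₂ = 28.95/1.733 = 16.7051 h.
Tank 1: C₁ = C_in(1 − e^(−t/τ₁)). Tank 2 (τ₁ ≠ τ₂): C₂ = C_in[1 − (τ₁ e^(−t/τ₁) − τ₂ e^(−t/τ₂))/(τ₁ − τ₂)].
At t = 61.76: e^(−t/τ₁) = 0.0717254, e^(−t/τ₂) = 0.0247962.
C₂ = 2.196·[1 − (23.4391·0.0717254 − 16.7051·0.0247962)/(6.73399)] = 2.196·0.811856 = 1.78284 g/L.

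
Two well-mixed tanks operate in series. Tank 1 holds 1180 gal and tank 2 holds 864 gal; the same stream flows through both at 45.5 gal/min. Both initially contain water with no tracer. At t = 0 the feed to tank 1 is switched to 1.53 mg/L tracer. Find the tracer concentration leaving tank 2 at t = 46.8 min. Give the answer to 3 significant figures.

Time constants: τᵢ = Vᵢ/Q for each well-mixed tank.
τ₁ = 1180/45.5 = 25.934 min; τ₂ = 864/45.5 = 18.989 min.
Tank 1: C₁ = C_in(1 − e^(−t/τ₁)). Tank 2 (τ₁ ≠ τ₂): C₂ = C_in[1 − (τ₁ e^(−t/τ₁) − τ₂ e^(−t/τ₂))/(τ₁ − τ₂)].
At t = 46.8: e^(−t/τ₁) = 0.16454, e^(−t/τ₂) = 0.085044.
C₂ = 1.53·[1 − (25.934·0.16454 − 18.989·0.085044)/(6.9451)] = 1.53·0.61809 = 0.94568 mg/L.

0.946 mg/L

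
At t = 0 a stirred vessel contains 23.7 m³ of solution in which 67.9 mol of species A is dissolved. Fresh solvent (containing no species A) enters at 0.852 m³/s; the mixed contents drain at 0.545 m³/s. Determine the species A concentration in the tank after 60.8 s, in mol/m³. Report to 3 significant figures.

0.572 mol/m³

Let m(t) be the amount of species A. Volume: V(t) = V₀ + (Q_in − Q_out) t = 23.7 + 0.30700 t; V(60.8) = 42.366 m³.
No species A enters, so dm/dt = −Q_out · (m/V).
dm/m = −Q_out dt/(V₀ + 0.30700 t); integrating gives ln(m/m₀) = −(Q_out/(Q_in−Q_out)) ln(V/V₀).
m = m₀ (V₀/V)^(Q_out/(Q_in−Q_out)) = 67.9 × (23.7/42.366)^(1.7752) = 24.212 mol.
C = m/V = 24.212/42.366 = 0.57151 mol/m³.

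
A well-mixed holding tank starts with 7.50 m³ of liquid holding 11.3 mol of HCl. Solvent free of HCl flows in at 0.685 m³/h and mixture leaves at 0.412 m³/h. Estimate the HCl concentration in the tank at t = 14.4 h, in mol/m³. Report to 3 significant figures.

Let m(t) be the amount of HCl. Volume: V(t) = V₀ + (Q_in − Q_out) t = 7.50 + 0.27300 t; V(14.4) = 11.431 m³.
Species balance (pure solvent in): dm/dt = −Q_out · m/V(t).
Separate: dm/m = −Q_out dt/V(t) ⇒ ln(m/m₀) = −(Q_out/(Q_in−Q_out)) ln(V/V₀).
m = m₀ (V₀/V)^(Q_out/(Q_in−Q_out)) = 11.3 × (7.50/11.431)^(1.5092) = 5.9821 mol.
C = m/V = 5.9821/11.431 = 0.52332 mol/m³.

0.523 mol/m³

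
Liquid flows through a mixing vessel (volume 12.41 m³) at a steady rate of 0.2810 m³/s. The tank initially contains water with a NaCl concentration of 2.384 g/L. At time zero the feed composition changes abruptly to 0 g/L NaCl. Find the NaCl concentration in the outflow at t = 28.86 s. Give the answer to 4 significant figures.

Transient balance on the dissolved component: V dC/dt = Q(C_in − C).
Time constant τ = V/Q = 12.41/0.2810 = 44.1637 s.
Integrating: C(t) = C_in + (C₀ − C_in) e^(−t/τ).
C(28.86) = 0 + (2.384 − 0)·e^(−28.86/44.1637) = 0 + (2.38400)·0.520233 = 1.24024 g/L.

1.240 g/L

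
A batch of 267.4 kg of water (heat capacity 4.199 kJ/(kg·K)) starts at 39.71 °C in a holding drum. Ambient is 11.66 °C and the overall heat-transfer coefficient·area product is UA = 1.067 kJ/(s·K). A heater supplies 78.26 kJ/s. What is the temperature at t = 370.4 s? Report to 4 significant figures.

53.15 °C

M c_p dT/dt = −UA(T − T_amb) + Q̇.
dT/dt = (T_ss − T)/τ with T_ss = T_amb + Q̇/UA = 11.66 + 78.26/1.067 = 85.0058 °C, τ = M c_p/UA = 267.4·4.199/1.067 = 1052.31 s.
This is linear first-order; T(t) = T_ss + (T₀ − T_ss) e^(−t/τ).
T(370.4) = 85.0058 + (-45.2958)·0.703288 = 53.1498 °C.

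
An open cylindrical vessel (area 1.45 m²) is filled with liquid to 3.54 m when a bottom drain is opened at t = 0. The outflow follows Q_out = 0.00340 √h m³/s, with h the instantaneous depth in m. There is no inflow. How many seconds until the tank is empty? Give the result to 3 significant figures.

With no inflow, A dh/dt = −0.00340 √h.
This is separable: 2 d(√h)/dt = −0.00340/A, so √h = √h₀ − (0.00340/(2A)) t.
Tank is empty when √h = 0: t_empty = 2A√h₀/0.00340.
t_empty = 2·1.45·√3.54/0.00340 = 2.9000·1.8815/0.00340 = 1604.8 s.

1600 s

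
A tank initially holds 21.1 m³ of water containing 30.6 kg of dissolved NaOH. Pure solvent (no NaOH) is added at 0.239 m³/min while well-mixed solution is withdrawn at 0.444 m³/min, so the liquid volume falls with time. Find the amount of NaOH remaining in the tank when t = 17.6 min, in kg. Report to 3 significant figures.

Total volume: dV/dt = Q_in − Q_out = -0.20500 m³/min, so V(t) = 21.1 − 0.20500 t and V(17.6) = 17.492 m³.
Species balance (pure solvent in): dm/dt = −Q_out · m/V(t).
dm/m = −Q_out dt/(V₀ − 0.20500 t); integrating gives ln(m/m₀) = −(Q_out/(Q_in−Q_out)) ln(V/V₀).
m = m₀ (V₀/V)^(Q_out/(Q_in−Q_out)) = 30.6 × (21.1/17.492)^(-2.1659) = 20.386 kg.

20.4 kg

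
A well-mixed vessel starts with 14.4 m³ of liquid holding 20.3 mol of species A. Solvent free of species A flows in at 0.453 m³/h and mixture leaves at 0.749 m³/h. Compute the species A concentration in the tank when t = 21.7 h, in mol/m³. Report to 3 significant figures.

Let m(t) be the amount of species A. Volume: V(t) = V₀ + (Q_in − Q_out) t = 14.4 − 0.29600 t; V(21.7) = 7.9768 m³.
Species balance (pure solvent in): dm/dt = −Q_out · m/V(t).
dm/m = −Q_out dt/(V₀ − 0.29600 t); integrating gives ln(m/m₀) = −(Q_out/(Q_in−Q_out)) ln(V/V₀).
m = m₀ (V₀/V)^(Q_out/(Q_in−Q_out)) = 20.3 × (14.4/7.9768)^(-2.5304) = 4.5537 mol.
C = m/V = 4.5537/7.9768 = 0.57086 mol/m³.

0.571 mol/m³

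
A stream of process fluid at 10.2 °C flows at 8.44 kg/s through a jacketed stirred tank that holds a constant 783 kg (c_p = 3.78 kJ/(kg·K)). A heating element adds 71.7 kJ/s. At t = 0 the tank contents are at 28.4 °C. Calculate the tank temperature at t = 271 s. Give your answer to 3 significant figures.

Heat balance on the well-mixed liquid: M c_p dT/dt = ṁ c_p (T_in − T) + 71.7.
Rearrange: dT/dt = (T_ss − T)/τ with τ = M/ṁ = 92.773 s and T_ss = T_in + Q̇/(ṁ c_p) = 12.447 °C.
Integrating: T(t) = T_ss + (T₀ − T_ss) e^(−t/τ).
T(271) = 12.447 + (15.953)·e^(−271/92.773) = 12.447 + (15.953)·0.053873 = 13.307 °C.

13.3 °C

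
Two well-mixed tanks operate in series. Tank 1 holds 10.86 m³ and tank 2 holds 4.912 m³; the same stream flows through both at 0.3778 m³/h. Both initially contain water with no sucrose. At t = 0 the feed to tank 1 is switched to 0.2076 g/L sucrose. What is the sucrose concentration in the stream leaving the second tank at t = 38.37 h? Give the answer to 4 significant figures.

Each tank obeys Vᵢ dCᵢ/dt = Q(Cᵢ₋₁ − Cᵢ), so τᵢ = Vᵢ/Q.
τ₁ = 10.86/0.3778 = 28.7454 h; τ₂ = 4.912/0.3778 = 13.0016 h.
Solving the cascade with C₁(0)=C₂(0)=0 gives C₂(t) = C_in[1 − (τ₁ e^(−t/τ₁) − τ₂ e^(−t/τ₂))/(τ₁ − τ₂)].
At t = 38.37: e^(−t/τ₁) = 0.263205, e^(−t/τ₂) = 0.0522781.
C₂ = 0.2076·[1 − (28.7454·0.263205 − 13.0016·0.0522781)/(15.7438)] = 0.2076·0.562607 = 0.116797 g/L.

0.1168 g/L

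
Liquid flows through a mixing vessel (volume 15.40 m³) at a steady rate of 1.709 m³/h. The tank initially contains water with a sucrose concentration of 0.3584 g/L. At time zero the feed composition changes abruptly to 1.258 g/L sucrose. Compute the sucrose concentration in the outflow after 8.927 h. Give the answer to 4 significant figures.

0.9240 g/L

Species balance on the tank: V dC/dt = Q(C_in − C).
Time constant τ = V/Q = 15.40/1.709 = 9.01112 h.
This is linear first-order; C(t) = C_in + (C₀ − C_in) e^(−t/τ).
C(8.927) = 1.258 + (0.3584 − 1.258)·e^(−8.927/9.01112) = 1.258 + (-0.899600)·0.371330 = 0.923952 g/L.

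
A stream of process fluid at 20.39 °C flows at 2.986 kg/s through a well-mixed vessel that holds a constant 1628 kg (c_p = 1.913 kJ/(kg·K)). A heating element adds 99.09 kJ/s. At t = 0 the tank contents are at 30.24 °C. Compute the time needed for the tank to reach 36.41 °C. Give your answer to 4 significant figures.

M c_p dT/dt = ṁ c_p (T_in − T) + Q̇.
τ = M/ṁ = 545.211 s; T_ss = T_in + Q̇/(ṁ c_p) = 37.7370 °C.
T(t) = T_ss + (T₀ − T_ss) e^(−t/τ). Set T = 36.41:
e^(−t/τ) = (36.41 − 37.7370)/(30.24 − 37.7370) = 0.177007
t = −545.211 · ln(0.177007) = 944.068 s.

944.1 s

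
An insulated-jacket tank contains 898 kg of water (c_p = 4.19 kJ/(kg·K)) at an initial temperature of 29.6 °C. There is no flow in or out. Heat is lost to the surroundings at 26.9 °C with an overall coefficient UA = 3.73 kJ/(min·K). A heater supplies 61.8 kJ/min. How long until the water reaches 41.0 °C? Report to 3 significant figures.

1740 min

M c_p dT/dt = −UA(T − T_amb) + Q̇.
τ = M c_p/UA = 1008.7 min; T_ss = T_amb + Q̇/UA = 26.9 + 61.8/3.73 = 43.468 °C.
T(t) = T_ss + (T₀ − T_ss)e^(−t/τ); set T = 41.0:
t = −τ ln[(T − T_ss)/(T₀ − T_ss)] = −1008.7 · ln(0.17799) = 1741.1 min.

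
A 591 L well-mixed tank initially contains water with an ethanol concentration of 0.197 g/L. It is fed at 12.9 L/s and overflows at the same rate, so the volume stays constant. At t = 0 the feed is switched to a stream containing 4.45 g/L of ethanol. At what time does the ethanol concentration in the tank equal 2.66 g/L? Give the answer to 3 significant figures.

39.6 s

Mass balance on the solute (V constant): V dC/dt = Q(C_in − C), so τ = V/Q = 45.814 s.
C(t) = C_in + (C₀ − C_in) e^(−t/τ). Set C = 2.66 and solve for t:
e^(−t/τ) = (C − C_in)/(C₀ − C_in) = (2.66 − 4.45)/(0.197 − 4.45) = 0.42088
t = −τ ln(…) = 45.814 × 0.86541 = 39.648 s.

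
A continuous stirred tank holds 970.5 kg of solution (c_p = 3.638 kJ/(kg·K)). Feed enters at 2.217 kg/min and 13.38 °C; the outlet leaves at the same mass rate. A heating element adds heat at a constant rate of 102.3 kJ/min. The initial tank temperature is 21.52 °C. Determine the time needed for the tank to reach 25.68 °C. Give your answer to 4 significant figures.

Heat balance on the well-mixed liquid: M c_p dT/dt = ṁ c_p (T_in − T) + 102.3.
τ = M/ṁ = 437.754 min; T_ss = T_in + Q̇/(ṁ c_p) = 26.0637 °C.
T(t) = T_ss + (T₀ − T_ss) e^(−t/τ). Set T = 25.68:
e^(−t/τ) = (25.68 − 26.0637)/(21.52 − 26.0637) = 0.0844542
t = −437.754 · ln(0.0844542) = 1081.93 min.

1082 min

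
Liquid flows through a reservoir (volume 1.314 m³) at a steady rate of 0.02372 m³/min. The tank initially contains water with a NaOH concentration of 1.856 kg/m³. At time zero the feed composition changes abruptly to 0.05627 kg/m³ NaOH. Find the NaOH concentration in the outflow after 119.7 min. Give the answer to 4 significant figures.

0.2637 kg/m³

Transient balance on the dissolved component: V dC/dt = Q(C_in − C).
Rewrite as dC/dt + C/τ = C_in/τ, τ = V/Q = 55.3963 min.
C approaches C_in exponentially: C(t) = C_in + (C₀ − C_in) e^(−t/τ).
C(119.7) = 0.05627 + (1.856 − 0.05627)·e^(−119.7/55.3963) = 0.05627 + (1.79973)·0.115234 = 0.263659 kg/m³.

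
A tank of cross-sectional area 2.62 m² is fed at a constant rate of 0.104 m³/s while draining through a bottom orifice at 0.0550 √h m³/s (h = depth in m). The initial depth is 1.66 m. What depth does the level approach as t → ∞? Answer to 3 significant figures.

A dh/dt = Q_in − 0.0550 √h. Steady state requires inflow = outflow:
Q_in = 0.0550 √h_ss ⇒ √h_ss = 0.104/0.0550 = 1.8909.
h_ss = 1.8909² = 3.5755 m. (Since h₀ = 1.66 m < h_ss, the level will rise toward this value.)

3.58 m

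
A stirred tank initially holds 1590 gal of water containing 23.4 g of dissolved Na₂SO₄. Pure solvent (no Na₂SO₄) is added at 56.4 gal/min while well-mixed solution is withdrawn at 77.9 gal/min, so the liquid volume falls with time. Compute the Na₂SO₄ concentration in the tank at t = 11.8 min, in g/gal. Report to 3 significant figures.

0.00933 g/gal

Let m(t) be the amount of Na₂SO₄. Volume: V(t) = V₀ + (Q_in − Q_out) t = 1590 − 21.500 t; V(11.8) = 1336.3 gal.
Solute balance: dm/dt = 0 − Q_out C = −Q_out m/V(t).
dm/m = −Q_out dt/(V₀ − 21.500 t); integrating gives ln(m/m₀) = −(Q_out/(Q_in−Q_out)) ln(V/V₀).
m = m₀ (V₀/V)^(Q_out/(Q_in−Q_out)) = 23.4 × (1590/1336.3)^(-3.6233) = 12.465 g.
C = m/V = 12.465/1336.3 = 0.0093278 g/gal.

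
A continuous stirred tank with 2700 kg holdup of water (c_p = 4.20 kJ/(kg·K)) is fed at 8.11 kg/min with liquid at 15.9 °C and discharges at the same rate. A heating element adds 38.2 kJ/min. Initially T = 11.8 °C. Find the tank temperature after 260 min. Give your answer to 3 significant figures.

Energy balance: M c_p dT/dt = ṁ c_p (T_in − T) + 38.2.
Rearrange: dT/dt = (T_ss − T)/τ with τ = M/ṁ = 332.92 min and T_ss = T_in + Q̇/(ṁ c_p) = 17.021 °C.
T approaches T_ss exponentially: T(t) = T_ss + (T₀ − T_ss) e^(−t/τ).
T(260) = 17.021 + (-5.2215)·e^(−260/332.92) = 17.021 + (-5.2215)·0.45796 = 14.630 °C.

14.6 °C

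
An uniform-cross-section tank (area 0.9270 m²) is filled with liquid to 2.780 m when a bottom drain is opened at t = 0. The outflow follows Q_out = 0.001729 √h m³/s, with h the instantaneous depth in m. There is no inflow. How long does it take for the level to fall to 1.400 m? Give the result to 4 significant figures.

With no inflow, A dh/dt = −0.001729 √h.
This is separable: 2 d(√h)/dt = −0.001729/A, so √h = √h₀ − (0.001729/(2A)) t.
t = 2A(√h₀ − √h)/0.001729 = 2·0.9270·(√2.780 − √1.400)/0.001729
  = 1.85400 × (1.66733 − 1.18322) / 0.001729 = 519.117 s.

519.1 s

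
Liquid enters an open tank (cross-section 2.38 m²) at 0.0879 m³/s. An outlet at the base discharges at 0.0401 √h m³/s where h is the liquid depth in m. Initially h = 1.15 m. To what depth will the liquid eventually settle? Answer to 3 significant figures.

4.80 m

Level balance: A dh/dt = 0.0879 − 0.0401 √h. Setting dh/dt = 0:
Q_in = 0.0401 √h_ss ⇒ √h_ss = 0.0879/0.0401 = 2.1920.
h_ss = 2.1920² = 4.8050 m. (Since h₀ = 1.15 m < h_ss, the level will rise toward this value.)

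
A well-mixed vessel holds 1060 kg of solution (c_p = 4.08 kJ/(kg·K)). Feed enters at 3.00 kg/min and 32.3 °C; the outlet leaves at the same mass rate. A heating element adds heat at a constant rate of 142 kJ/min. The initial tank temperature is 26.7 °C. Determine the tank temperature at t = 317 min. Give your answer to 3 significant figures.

36.9 °C

Energy balance: M c_p dT/dt = ṁ c_p (T_in − T) + 142.
Rearrange: dT/dt = (T_ss − T)/τ with τ = M/ṁ = 353.33 min and T_ss = T_in + Q̇/(ṁ c_p) = 43.901 °C.
Solution: T(t) = T_ss + (T₀ − T_ss) e^(−t/τ).
T(317) = 43.901 + (-17.201)·e^(−317/353.33) = 43.901 + (-17.201)·0.40772 = 36.888 °C.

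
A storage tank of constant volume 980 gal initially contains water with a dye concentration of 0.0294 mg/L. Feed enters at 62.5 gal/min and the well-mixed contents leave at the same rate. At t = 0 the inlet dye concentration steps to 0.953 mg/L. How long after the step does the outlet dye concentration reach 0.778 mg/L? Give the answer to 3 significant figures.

26.1 min

Species balance: V dC/dt = Q(C_in − C) ⇒ τ = V/Q = 15.680 min.
C(t) = C_in + (C₀ − C_in) e^(−t/τ). Set C = 0.778 and solve for t:
e^(−t/τ) = (C − C_in)/(C₀ − C_in) = (0.778 − 0.953)/(0.0294 − 0.953) = 0.18948
t = −τ ln(…) = 15.680 × 1.6635 = 26.084 min.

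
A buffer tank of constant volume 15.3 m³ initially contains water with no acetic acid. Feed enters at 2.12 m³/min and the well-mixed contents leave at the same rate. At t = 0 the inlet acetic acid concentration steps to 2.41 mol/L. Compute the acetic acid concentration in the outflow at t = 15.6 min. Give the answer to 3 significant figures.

Accumulation = in − out for the solute gives V dC/dt = Q(C_in − C).
Time constant τ = V/Q = 15.3/2.12 = 7.2170 min.
This is linear first-order; C(t) = C_in + (C₀ − C_in) e^(−t/τ).
C(15.6) = 2.41 + (0 − 2.41)·e^(−15.6/7.2170) = 2.41 + (-2.4100)·0.11514 = 2.1325 mol/L.

2.13 mol/L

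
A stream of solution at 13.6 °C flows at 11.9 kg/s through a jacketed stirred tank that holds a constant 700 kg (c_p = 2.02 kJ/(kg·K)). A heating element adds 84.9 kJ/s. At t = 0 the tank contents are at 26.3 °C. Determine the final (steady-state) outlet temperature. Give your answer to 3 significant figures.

Energy balance: M c_p dT/dt = ṁ c_p (T_in − T) + 84.9.
At steady state dT/dt = 0 ⇒ T_ss = T_in + Q̇/(ṁ c_p) = 13.6 + 84.9/(11.9·2.02) = 17.132 °C.

17.1 °C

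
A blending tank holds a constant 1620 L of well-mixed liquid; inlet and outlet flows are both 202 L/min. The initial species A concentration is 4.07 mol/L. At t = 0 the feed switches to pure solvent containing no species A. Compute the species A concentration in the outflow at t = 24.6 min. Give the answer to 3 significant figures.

Mass balance on the solute (V constant): V dC/dt = Q(C_in − C).
So dC/dt = (C_in − C)/τ with τ = V/Q = 1620/202 = 8.0198 min.
Solution: C(t) = C_in + (C₀ − C_in) e^(−t/τ).
C(24.6) = 0 + (4.07 − 0)·e^(−24.6/8.0198) = 0 + (4.0700)·0.046542 = 0.18942 mol/L.

0.189 mol/L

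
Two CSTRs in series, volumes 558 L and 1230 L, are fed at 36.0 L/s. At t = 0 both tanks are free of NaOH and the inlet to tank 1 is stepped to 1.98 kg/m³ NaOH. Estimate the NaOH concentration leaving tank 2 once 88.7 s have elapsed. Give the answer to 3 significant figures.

1.72 kg/m³

Time constants: τᵢ = Vᵢ/Q for each well-mixed tank.
τ₁ = 558/36.0 = 15.500 s; τ₂ = 1230/36.0 = 34.167 s.
Solving the cascade with C₁(0)=C₂(0)=0 gives C₂(t) = C_in[1 − (τ₁ e^(−t/τ₁) − τ₂ e^(−t/τ₂))/(τ₁ − τ₂)].
At t = 88.7: e^(−t/τ₁) = 0.0032713, e^(−t/τ₂) = 0.074564.
C₂ = 1.98·[1 − (15.500·0.0032713 − 34.167·0.074564)/(-18.667)] = 1.98·0.86624 = 1.7152 kg/m³.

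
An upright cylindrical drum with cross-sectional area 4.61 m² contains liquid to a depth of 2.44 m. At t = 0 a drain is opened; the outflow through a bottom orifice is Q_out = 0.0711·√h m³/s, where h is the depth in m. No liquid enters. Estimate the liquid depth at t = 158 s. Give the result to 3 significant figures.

0.118 m

With no inflow, A dh/dt = −0.0711 √h.
Separate and integrate: 2(√h − √h₀) = −(0.0711/A) t.
√h = √2.44 − 0.0711·158/(2·4.61) = 1.5620 − 1.2184 = 0.34363.
h = 0.34363² = 0.11808 m.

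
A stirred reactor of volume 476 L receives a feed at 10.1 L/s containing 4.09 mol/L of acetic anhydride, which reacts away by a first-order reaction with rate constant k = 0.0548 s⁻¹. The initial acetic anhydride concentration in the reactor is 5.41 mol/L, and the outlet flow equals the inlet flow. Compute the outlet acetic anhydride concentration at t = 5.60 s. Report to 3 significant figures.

3.93 mol/L

Species balance: V dC/dt = Q C_in − Q C − k V C.
dC/dt = (Q/V) C_in − (Q/V + k) C; effective rate a = Q/V + k = 0.021218 + 0.0548 = 0.076018 s⁻¹.
C_ss = Q C_in/(Q + kV) = 1.1416 mol/L; C(t) = C_ss + (C₀ − C_ss) e^(−a t).
C(5.60) = 1.1416 + (4.2684)·e^(−0.076018·5.60) = 1.1416 + (4.2684)·0.65331 = 3.9302 mol/L.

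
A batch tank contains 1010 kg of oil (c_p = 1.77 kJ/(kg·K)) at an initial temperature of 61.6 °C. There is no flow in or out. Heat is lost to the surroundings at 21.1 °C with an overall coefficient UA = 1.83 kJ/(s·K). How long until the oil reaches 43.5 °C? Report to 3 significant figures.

Heat balance on the well-mixed liquid: M c_p dT/dt = −UA(T − T_amb).
τ = M c_p/UA = 976.89 s; T_ss = T_amb = 21.100 °C.
T(t) = T_ss + (T₀ − T_ss)e^(−t/τ); set T = 43.5:
t = −τ ln[(T − T_ss)/(T₀ − T_ss)] = −976.89 · ln(0.55309) = 578.55 s.

579 s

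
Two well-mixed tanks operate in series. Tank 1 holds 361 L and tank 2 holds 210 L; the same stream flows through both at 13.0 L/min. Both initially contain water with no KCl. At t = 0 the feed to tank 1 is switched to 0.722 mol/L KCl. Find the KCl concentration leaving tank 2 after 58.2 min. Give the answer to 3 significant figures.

Time constants: τᵢ = Vᵢ/Q for each well-mixed tank.
τ₁ = 361/13.0 = 27.769 min; τ₂ = 210/13.0 = 16.154 min.
Tank 1: C₁ = C_in(1 − e^(−t/τ₁)). Tank 2 (τ₁ ≠ τ₂): C₂ = C_in[1 − (τ₁ e^(−t/τ₁) − τ₂ e^(−t/τ₂))/(τ₁ − τ₂)].
At t = 58.2: e^(−t/τ₁) = 0.12297, e^(−t/τ₂) = 0.027246.
C₂ = 0.722·[1 − (27.769·0.12297 − 16.154·0.027246)/(11.615)] = 0.722·0.74391 = 0.53710 mol/L.

0.537 mol/L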